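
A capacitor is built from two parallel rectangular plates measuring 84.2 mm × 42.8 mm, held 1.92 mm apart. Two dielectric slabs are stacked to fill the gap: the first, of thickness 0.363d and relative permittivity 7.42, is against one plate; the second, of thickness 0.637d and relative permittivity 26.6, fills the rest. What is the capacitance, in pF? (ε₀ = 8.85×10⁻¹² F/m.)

A = 84.2 × 42.8 mm² = 3.60×10⁻³ m².
Stacked slabs ⇒ two capacitors in series, each with the full plate area.
C₁ = κ₁ε₀A/d₁ = 7.42 × 8.85×10⁻¹² × 3.60×10⁻³ / 6.97×10⁻⁴ = 3.40×10⁻¹⁰ F.
C₂ = κ₂ε₀A/d₂ = 26.6 × 8.85×10⁻¹² × 3.60×10⁻³ / 1.22×10⁻³ = 6.94×10⁻¹⁰ F.
C = (1/C₁ + 1/C₂)⁻¹ = 2.28×10⁻¹⁰ F.

228 pF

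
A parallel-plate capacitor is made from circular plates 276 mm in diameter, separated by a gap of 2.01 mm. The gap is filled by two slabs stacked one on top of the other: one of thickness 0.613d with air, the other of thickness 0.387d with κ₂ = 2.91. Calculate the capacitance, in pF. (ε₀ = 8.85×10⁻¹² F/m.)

353 pF

A = π(276/2 mm)² = 5.98×10⁻² m².
Stacked slabs ⇒ two capacitors in series, each with the full plate area.
C₁ = κ₁ε₀A/d₁ = 1.00 × 8.85×10⁻¹² × 5.98×10⁻² / 1.23×10⁻³ = 4.30×10⁻¹⁰ F.
C₂ = κ₂ε₀A/d₂ = 2.91 × 8.85×10⁻¹² × 5.98×10⁻² / 7.78×10⁻⁴ = 1.98×10⁻⁹ F.
C = (1/C₁ + 1/C₂)⁻¹ = 3.53×10⁻¹⁰ F.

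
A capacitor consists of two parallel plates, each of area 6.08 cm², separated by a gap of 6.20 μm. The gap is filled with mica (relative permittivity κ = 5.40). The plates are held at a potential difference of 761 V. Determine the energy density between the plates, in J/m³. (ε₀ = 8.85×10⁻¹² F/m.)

3.60×10⁵ J/m³

E = V/d = 761 / 6.20×10⁻⁶ = 1.23×10⁸ V/m.
u = ½κε₀E² = ½ × 5.40 × 8.85×10⁻¹² × (1.23×10⁸)² = 3.60×10⁵ J/m³.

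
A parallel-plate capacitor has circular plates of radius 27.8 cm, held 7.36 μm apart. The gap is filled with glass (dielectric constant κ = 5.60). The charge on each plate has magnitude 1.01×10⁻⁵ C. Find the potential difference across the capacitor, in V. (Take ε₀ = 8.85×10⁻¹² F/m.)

A = π(27.8 cm)² = 0.243 m².
C = κε₀A/d = 5.60 × 8.85×10⁻¹² × 0.243 / 7.36×10⁻⁶ = 1.63×10⁻⁶ F.
V = Q/C = 1.01×10⁻⁵ / 1.63×10⁻⁶ = 6.18 V.

6.18 V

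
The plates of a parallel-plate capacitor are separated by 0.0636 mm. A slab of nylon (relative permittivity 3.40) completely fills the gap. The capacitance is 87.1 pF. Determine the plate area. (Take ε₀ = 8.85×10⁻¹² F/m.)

A = Cd/(κε₀) = 8.71×10⁻¹¹ × 6.36×10⁻⁵ / (3.40 × 8.85×10⁻¹²) = 1.84×10⁻⁴ m².

A ≈ 1.84 cm²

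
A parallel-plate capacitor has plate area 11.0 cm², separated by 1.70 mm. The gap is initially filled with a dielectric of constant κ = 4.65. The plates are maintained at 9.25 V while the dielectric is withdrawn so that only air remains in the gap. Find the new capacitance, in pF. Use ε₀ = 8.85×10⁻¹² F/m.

5.73 pF

A = 11.0 cm² = 1.10×10⁻³ m².
Initially C₁ = κε₀A/d = 4.65 × 8.85×10⁻¹² × 1.10×10⁻³ / 1.70×10⁻³ = 2.66×10⁻¹¹ F.
C = κε₀A/d scales with κ, so C₂/C₁ = 1/κ = 1/4.65 = 0.215.
C₂ = 0.215 × 2.66×10⁻¹¹ = 5.73×10⁻¹² F.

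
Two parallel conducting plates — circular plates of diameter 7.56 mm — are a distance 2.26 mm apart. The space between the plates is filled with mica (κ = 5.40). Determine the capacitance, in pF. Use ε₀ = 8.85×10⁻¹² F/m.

C ≈ 0.949 pF

A = π(7.56/2 mm)² = 4.49×10⁻⁵ m².
C = κε₀A/d = 5.40 × 8.85×10⁻¹² × 4.49×10⁻⁵ / 2.26×10⁻³ = 9.49×10⁻¹³ F.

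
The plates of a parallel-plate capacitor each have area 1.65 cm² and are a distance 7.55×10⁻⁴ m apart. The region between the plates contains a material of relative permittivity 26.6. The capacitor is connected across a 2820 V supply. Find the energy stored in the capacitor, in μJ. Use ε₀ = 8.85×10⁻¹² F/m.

205 μJ

A = 1.65 cm² = 1.65×10⁻⁴ m².
C = κε₀A/d = 26.6 × 8.85×10⁻¹² × 1.65×10⁻⁴ / 7.55×10⁻⁴ = 5.14×10⁻¹¹ F.
U = ½CV² = ½ × 5.14×10⁻¹¹ × (2820)² = 2.05×10⁻⁴ J.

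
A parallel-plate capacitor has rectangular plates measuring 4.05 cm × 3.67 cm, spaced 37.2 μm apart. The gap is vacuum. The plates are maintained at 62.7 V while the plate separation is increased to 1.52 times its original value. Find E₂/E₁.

Battery connected ⇒ V is held fixed.
E = V/d, so E₂/E₁ = d₁/d₂ = 0.658.

0.658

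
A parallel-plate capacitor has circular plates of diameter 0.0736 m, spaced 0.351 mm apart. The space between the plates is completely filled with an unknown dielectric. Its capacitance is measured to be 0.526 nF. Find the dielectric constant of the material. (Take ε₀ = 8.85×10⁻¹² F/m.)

A = π(0.0736/2 m)² = 4.25×10⁻³ m².
κ = Cd/(ε₀A) = 5.26×10⁻¹⁰ × 3.51×10⁻⁴ / (8.85×10⁻¹² × 4.25×10⁻³) = 4.90.

4.90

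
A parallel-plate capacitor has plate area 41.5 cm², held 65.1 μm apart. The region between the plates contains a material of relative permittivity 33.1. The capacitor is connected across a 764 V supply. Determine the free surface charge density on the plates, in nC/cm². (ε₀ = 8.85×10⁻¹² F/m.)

A = 41.5 cm² = 4.15×10⁻³ m².
C = κε₀A/d = 33.1 × 8.85×10⁻¹² × 4.15×10⁻³ / 6.51×10⁻⁵ = 1.87×10⁻⁸ F.
σ = Q/A = CV/A = 1.87×10⁻⁸ × 764 / 4.15×10⁻³ = 3.44×10⁻³ C/m².

σ ≈ 344 nC/cm²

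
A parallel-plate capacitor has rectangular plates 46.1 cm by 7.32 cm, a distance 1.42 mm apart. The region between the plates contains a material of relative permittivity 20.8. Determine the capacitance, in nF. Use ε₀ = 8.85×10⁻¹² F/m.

A = 46.1 × 7.32 cm² = 3.37×10⁻² m².
C = κε₀A/d = 20.8 × 8.85×10⁻¹² × 3.37×10⁻² / 1.42×10⁻³ = 4.37×10⁻⁹ F.

4.37 nF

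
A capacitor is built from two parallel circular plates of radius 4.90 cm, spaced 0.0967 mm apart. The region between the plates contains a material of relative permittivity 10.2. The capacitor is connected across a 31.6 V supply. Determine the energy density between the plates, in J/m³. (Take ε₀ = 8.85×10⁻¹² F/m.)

E = V/d = 31.6 / 9.67×10⁻⁵ = 3.27×10⁵ V/m.
u = ½κε₀E² = ½ × 10.2 × 8.85×10⁻¹² × (3.27×10⁵)² = 4.82 J/m³.

u ≈ 4.82 J/m³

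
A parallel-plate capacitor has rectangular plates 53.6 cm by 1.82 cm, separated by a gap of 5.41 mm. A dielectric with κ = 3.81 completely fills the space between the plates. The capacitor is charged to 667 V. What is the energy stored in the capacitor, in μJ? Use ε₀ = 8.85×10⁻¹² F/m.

A = 53.6 × 1.82 cm² = 9.76×10⁻³ m².
C = κε₀A/d = 3.81 × 8.85×10⁻¹² × 9.76×10⁻³ / 5.41×10⁻³ = 6.08×10⁻¹¹ F.
U = ½CV² = ½ × 6.08×10⁻¹¹ × (667)² = 1.35×10⁻⁵ J.

13.5 μJ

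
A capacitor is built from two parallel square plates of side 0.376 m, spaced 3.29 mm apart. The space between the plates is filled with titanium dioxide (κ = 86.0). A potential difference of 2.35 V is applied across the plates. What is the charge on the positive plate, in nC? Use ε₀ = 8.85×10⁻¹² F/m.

Q ≈ 76.9 nC

A = (0.376 m)² = 0.141 m².
C = κε₀A/d = 86.0 × 8.85×10⁻¹² × 0.141 / 3.29×10⁻³ = 3.27×10⁻⁸ F.
Q = CV = 3.27×10⁻⁸ × 2.35 = 7.69×10⁻⁸ C.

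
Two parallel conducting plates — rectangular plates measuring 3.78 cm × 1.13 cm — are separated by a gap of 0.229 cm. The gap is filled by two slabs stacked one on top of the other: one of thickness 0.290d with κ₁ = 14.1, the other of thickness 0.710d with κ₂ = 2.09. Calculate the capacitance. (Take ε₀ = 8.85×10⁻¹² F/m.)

A = 3.78 × 1.13 cm² = 4.27×10⁻⁴ m².
Stacked slabs ⇒ two capacitors in series, each with the full plate area.
C₁ = κ₁ε₀A/d₁ = 14.1 × 8.85×10⁻¹² × 4.27×10⁻⁴ / 6.64×10⁻⁴ = 8.03×10⁻¹¹ F.
C₂ = κ₂ε₀A/d₂ = 2.09 × 8.85×10⁻¹² × 4.27×10⁻⁴ / 1.63×10⁻³ = 4.86×10⁻¹² F.
C = (1/C₁ + 1/C₂)⁻¹ = 4.58×10⁻¹² F.

C ≈ 4.58 pF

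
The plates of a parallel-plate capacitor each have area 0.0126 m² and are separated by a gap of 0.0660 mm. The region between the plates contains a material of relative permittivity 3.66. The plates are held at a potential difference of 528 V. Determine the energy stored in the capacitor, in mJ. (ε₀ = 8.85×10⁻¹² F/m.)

0.862 mJ

C = κε₀A/d = 3.66 × 8.85×10⁻¹² × 1.26×10⁻² / 6.60×10⁻⁵ = 6.18×10⁻⁹ F.
U = ½CV² = ½ × 6.18×10⁻⁹ × (528)² = 8.62×10⁻⁴ J.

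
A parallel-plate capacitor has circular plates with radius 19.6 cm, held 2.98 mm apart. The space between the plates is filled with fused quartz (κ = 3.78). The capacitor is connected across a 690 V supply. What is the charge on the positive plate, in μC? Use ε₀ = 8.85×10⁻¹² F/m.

A = π(19.6 cm)² = 0.121 m².
C = κε₀A/d = 3.78 × 8.85×10⁻¹² × 0.121 / 2.98×10⁻³ = 1.35×10⁻⁹ F.
Q = CV = 1.35×10⁻⁹ × 690 = 9.35×10⁻⁷ C.

Q ≈ 0.935 μC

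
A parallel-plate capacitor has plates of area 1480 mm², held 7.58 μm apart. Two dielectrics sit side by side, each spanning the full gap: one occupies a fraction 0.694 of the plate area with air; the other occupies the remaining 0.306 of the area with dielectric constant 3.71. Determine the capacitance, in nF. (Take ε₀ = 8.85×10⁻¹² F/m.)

A = 1480 mm² = 1.48×10⁻³ m².
Side-by-side slabs ⇒ two capacitors in parallel, each spanning the full gap.
C₁ = κ₁ε₀A₁/d = 1.00 × 8.85×10⁻¹² × 1.03×10⁻³ / 7.58×10⁻⁶ = 1.20×10⁻⁹ F.
C₂ = κ₂ε₀A₂/d = 3.71 × 8.85×10⁻¹² × 4.53×10⁻⁴ / 7.58×10⁻⁶ = 1.96×10⁻⁹ F.
C = C₁ + C₂ = 3.16×10⁻⁹ F.

3.16 nF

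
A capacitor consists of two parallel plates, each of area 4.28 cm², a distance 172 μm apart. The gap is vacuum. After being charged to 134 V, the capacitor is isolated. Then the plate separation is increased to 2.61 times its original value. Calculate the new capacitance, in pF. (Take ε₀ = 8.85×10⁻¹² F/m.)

A = 4.28 cm² = 4.28×10⁻⁴ m².
Initially C₁ = ε₀A/d = 8.85×10⁻¹² × 4.28×10⁻⁴ / 1.72×10⁻⁴ = 2.20×10⁻¹¹ F.
C = ε₀A/d scales as 1/d, so C₂/C₁ = d₁/d₂ = 1/2.61 = 0.383.
C₂ = 0.383 × 2.20×10⁻¹¹ = 8.44×10⁻¹² F.

C ≈ 8.44 pF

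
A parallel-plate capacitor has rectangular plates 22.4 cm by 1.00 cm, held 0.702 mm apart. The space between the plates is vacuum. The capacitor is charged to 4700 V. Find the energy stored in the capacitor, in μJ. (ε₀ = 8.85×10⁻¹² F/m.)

U ≈ 312 μJ

A = 22.4 × 1.00 cm² = 2.24×10⁻³ m².
C = ε₀A/d = 8.85×10⁻¹² × 2.24×10⁻³ / 7.02×10⁻⁴ = 2.82×10⁻¹¹ F.
U = ½CV² = ½ × 2.82×10⁻¹¹ × (4700)² = 3.12×10⁻⁴ J.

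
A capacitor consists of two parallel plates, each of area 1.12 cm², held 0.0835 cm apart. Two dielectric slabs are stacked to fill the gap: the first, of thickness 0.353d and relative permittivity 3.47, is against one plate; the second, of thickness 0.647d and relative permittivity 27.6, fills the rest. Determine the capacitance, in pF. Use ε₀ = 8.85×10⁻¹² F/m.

A = 1.12 cm² = 1.12×10⁻⁴ m².
Stacked slabs ⇒ two capacitors in series, each with the full plate area.
C₁ = κ₁ε₀A/d₁ = 3.47 × 8.85×10⁻¹² × 1.12×10⁻⁴ / 2.95×10⁻⁴ = 1.17×10⁻¹¹ F.
C₂ = κ₂ε₀A/d₂ = 27.6 × 8.85×10⁻¹² × 1.12×10⁻⁴ / 5.40×10⁻⁴ = 5.06×10⁻¹¹ F.
C = (1/C₁ + 1/C₂)⁻¹ = 9.48×10⁻¹² F.

9.48 pF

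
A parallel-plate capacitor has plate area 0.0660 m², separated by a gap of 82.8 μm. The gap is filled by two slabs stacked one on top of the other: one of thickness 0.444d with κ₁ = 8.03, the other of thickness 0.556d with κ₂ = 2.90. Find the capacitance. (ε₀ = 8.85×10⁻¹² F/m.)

C ≈ 28.6 nF

Stacked slabs ⇒ two capacitors in series, each with the full plate area.
C₁ = κ₁ε₀A/d₁ = 8.03 × 8.85×10⁻¹² × 6.60×10⁻² / 3.68×10⁻⁵ = 1.28×10⁻⁷ F.
C₂ = κ₂ε₀A/d₂ = 2.90 × 8.85×10⁻¹² × 6.60×10⁻² / 4.60×10⁻⁵ = 3.68×10⁻⁸ F.
C = (1/C₁ + 1/C₂)⁻¹ = 2.86×10⁻⁸ F.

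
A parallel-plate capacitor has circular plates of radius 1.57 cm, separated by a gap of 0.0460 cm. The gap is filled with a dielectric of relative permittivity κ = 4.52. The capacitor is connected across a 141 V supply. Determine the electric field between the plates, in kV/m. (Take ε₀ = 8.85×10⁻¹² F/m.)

E = V/d = 141 / 4.60×10⁻⁴ = 3.07×10⁵ V/m.

E ≈ 307 kV/m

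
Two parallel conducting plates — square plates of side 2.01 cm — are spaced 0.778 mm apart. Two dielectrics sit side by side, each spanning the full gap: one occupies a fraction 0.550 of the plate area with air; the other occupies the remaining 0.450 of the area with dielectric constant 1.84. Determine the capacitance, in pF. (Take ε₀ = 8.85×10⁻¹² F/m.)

A = (2.01 cm)² = 4.04×10⁻⁴ m².
Side-by-side slabs ⇒ two capacitors in parallel, each spanning the full gap.
C₁ = κ₁ε₀A₁/d = 1.00 × 8.85×10⁻¹² × 2.22×10⁻⁴ / 7.78×10⁻⁴ = 2.53×10⁻¹² F.
C₂ = κ₂ε₀A₂/d = 1.84 × 8.85×10⁻¹² × 1.82×10⁻⁴ / 7.78×10⁻⁴ = 3.81×10⁻¹² F.
C = C₁ + C₂ = 6.33×10⁻¹² F.

6.33 pF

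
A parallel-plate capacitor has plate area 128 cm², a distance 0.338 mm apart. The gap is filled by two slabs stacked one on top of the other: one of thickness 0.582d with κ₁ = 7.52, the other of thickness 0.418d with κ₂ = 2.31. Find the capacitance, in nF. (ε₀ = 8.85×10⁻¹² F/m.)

C ≈ 1.30 nF

A = 128 cm² = 1.28×10⁻² m².
Stacked slabs ⇒ two capacitors in series, each with the full plate area.
C₁ = κ₁ε₀A/d₁ = 7.52 × 8.85×10⁻¹² × 1.28×10⁻² / 1.97×10⁻⁴ = 4.33×10⁻⁹ F.
C₂ = κ₂ε₀A/d₂ = 2.31 × 8.85×10⁻¹² × 1.28×10⁻² / 1.41×10⁻⁴ = 1.85×10⁻⁹ F.
C = (1/C₁ + 1/C₂)⁻¹ = 1.30×10⁻⁹ F.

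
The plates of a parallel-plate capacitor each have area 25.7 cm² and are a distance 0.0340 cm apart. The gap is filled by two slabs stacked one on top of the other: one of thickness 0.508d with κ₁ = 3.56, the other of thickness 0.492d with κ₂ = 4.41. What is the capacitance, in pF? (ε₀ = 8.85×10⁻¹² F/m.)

A = 25.7 cm² = 2.57×10⁻³ m².
Stacked slabs ⇒ two capacitors in series, each with the full plate area.
C₁ = κ₁ε₀A/d₁ = 3.56 × 8.85×10⁻¹² × 2.57×10⁻³ / 1.73×10⁻⁴ = 4.69×10⁻¹⁰ F.
C₂ = κ₂ε₀A/d₂ = 4.41 × 8.85×10⁻¹² × 2.57×10⁻³ / 1.67×10⁻⁴ = 6.00×10⁻¹⁰ F.
C = (1/C₁ + 1/C₂)⁻¹ = 2.63×10⁻¹⁰ F.

C ≈ 263 pF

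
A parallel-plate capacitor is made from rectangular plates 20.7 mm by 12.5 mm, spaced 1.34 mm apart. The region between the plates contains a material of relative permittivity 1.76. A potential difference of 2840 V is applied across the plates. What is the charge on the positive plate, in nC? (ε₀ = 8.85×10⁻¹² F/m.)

A = 20.7 × 12.5 mm² = 2.59×10⁻⁴ m².
C = κε₀A/d = 1.76 × 8.85×10⁻¹² × 2.59×10⁻⁴ / 1.34×10⁻³ = 3.01×10⁻¹² F.
Q = CV = 3.01×10⁻¹² × 2840 = 8.54×10⁻⁹ C.

8.54 nC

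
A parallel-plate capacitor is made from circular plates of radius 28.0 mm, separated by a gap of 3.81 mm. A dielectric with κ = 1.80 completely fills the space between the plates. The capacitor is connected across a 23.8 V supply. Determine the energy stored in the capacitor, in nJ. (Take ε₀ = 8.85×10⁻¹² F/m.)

U ≈ 2.92 nJ

A = π(28.0 mm)² = 2.46×10⁻³ m².
C = κε₀A/d = 1.80 × 8.85×10⁻¹² × 2.46×10⁻³ / 3.81×10⁻³ = 1.03×10⁻¹¹ F.
U = ½CV² = ½ × 1.03×10⁻¹¹ × (23.8)² = 2.92×10⁻⁹ J.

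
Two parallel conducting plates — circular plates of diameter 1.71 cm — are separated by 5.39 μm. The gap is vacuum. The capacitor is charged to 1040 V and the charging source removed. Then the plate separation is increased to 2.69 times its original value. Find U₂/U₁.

Isolated ⇒ Q is held fixed.
C₂ = 0.372 C₁ and U = Q²/(2C), so U₂/U₁ = C₁/C₂ = 2.69.

2.69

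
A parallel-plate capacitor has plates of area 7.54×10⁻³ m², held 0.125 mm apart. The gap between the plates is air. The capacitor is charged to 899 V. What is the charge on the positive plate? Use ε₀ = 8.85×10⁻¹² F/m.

480 nC

C = ε₀A/d = 8.85×10⁻¹² × 7.54×10⁻³ / 1.25×10⁻⁴ = 5.34×10⁻¹⁰ F.
Q = CV = 5.34×10⁻¹⁰ × 899 = 4.80×10⁻⁷ C.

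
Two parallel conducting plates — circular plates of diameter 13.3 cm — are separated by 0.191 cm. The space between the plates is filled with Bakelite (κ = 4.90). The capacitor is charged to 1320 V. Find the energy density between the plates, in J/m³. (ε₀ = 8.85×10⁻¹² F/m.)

10.4 J/m³

E = V/d = 1320 / 1.91×10⁻³ = 6.91×10⁵ V/m.
u = ½κε₀E² = ½ × 4.90 × 8.85×10⁻¹² × (6.91×10⁵)² = 10.4 J/m³.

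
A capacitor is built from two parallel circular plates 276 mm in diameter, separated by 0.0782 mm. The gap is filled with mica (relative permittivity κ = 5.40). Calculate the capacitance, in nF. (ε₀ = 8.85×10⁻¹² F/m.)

C ≈ 36.6 nF

A = π(276/2 mm)² = 5.98×10⁻² m².
C = κε₀A/d = 5.40 × 8.85×10⁻¹² × 5.98×10⁻² / 7.82×10⁻⁵ = 3.66×10⁻⁸ F.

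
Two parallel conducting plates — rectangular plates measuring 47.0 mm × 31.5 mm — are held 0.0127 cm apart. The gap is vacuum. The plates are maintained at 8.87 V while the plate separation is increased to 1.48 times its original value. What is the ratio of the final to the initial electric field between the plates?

Battery connected ⇒ V is held fixed.
E = V/d, so E₂/E₁ = d₁/d₂ = 0.676.

E₂/E₁ ≈ 0.676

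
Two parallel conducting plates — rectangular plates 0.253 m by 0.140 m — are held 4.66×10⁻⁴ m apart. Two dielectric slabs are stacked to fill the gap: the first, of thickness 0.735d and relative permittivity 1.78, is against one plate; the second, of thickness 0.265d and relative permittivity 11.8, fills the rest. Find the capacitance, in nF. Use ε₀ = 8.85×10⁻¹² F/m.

A = 0.253 × 0.140 m² = 3.54×10⁻² m².
Stacked slabs ⇒ two capacitors in series, each with the full plate area.
C₁ = κ₁ε₀A/d₁ = 1.78 × 8.85×10⁻¹² × 3.54×10⁻² / 3.43×10⁻⁴ = 1.63×10⁻⁹ F.
C₂ = κ₂ε₀A/d₂ = 11.8 × 8.85×10⁻¹² × 3.54×10⁻² / 1.23×10⁻⁴ = 3.00×10⁻⁸ F.
C = (1/C₁ + 1/C₂)⁻¹ = 1.55×10⁻⁹ F.

1.55 nF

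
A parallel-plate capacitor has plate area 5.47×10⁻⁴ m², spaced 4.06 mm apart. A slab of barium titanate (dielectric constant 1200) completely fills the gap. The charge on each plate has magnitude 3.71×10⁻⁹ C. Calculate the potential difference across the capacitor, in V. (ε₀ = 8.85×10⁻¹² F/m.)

V ≈ 2.59 V

C = κε₀A/d = 1200 × 8.85×10⁻¹² × 5.47×10⁻⁴ / 4.06×10⁻³ = 1.43×10⁻⁹ F.
V = Q/C = 3.71×10⁻⁹ / 1.43×10⁻⁹ = 2.59 V.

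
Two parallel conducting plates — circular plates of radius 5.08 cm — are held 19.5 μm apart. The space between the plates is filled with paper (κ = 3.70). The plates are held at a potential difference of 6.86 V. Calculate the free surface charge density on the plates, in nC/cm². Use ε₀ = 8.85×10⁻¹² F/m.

σ ≈ 1.15 nC/cm²

A = π(5.08 cm)² = 8.11×10⁻³ m².
C = κε₀A/d = 3.70 × 8.85×10⁻¹² × 8.11×10⁻³ / 1.95×10⁻⁵ = 1.36×10⁻⁸ F.
σ = Q/A = CV/A = 1.36×10⁻⁸ × 6.86 / 8.11×10⁻³ = 1.15×10⁻⁵ C/m².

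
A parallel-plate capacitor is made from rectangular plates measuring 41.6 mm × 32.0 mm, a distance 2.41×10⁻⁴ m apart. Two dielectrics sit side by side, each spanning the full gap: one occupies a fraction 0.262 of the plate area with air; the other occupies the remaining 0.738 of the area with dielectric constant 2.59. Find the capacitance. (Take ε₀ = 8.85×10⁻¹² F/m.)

C ≈ 106 pF

A = 41.6 × 32.0 mm² = 1.33×10⁻³ m².
Side-by-side slabs ⇒ two capacitors in parallel, each spanning the full gap.
C₁ = κ₁ε₀A₁/d = 1.00 × 8.85×10⁻¹² × 3.49×10⁻⁴ / 2.41×10⁻⁴ = 1.28×10⁻¹¹ F.
C₂ = κ₂ε₀A₂/d = 2.59 × 8.85×10⁻¹² × 9.82×10⁻⁴ / 2.41×10⁻⁴ = 9.34×10⁻¹¹ F.
C = C₁ + C₂ = 1.06×10⁻¹⁰ F.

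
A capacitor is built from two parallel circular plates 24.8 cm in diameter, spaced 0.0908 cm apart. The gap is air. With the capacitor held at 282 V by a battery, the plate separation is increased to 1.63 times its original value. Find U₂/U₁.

Battery connected ⇒ V is held fixed.
C₂ = 0.613 C₁ and U = ½CV², so U₂/U₁ = C₂/C₁ = 0.613.

U₂/U₁ ≈ 0.613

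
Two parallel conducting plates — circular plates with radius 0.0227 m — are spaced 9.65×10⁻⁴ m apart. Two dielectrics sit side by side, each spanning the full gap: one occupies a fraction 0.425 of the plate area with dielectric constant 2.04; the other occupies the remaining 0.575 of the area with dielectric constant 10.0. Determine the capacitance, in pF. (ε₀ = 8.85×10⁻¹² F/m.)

98.2 pF

A = π(0.0227 m)² = 1.62×10⁻³ m².
Side-by-side slabs ⇒ two capacitors in parallel, each spanning the full gap.
C₁ = κ₁ε₀A₁/d = 2.04 × 8.85×10⁻¹² × 6.88×10⁻⁴ / 9.65×10⁻⁴ = 1.29×10⁻¹¹ F.
C₂ = κ₂ε₀A₂/d = 10.0 × 8.85×10⁻¹² × 9.31×10⁻⁴ / 9.65×10⁻⁴ = 8.54×10⁻¹¹ F.
C = C₁ + C₂ = 9.82×10⁻¹¹ F.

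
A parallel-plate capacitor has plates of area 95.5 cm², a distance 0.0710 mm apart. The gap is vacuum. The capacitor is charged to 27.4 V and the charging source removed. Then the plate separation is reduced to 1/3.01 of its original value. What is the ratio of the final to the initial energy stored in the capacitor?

Isolated ⇒ Q is held fixed.
C₂ = 3.01 C₁ and U = Q²/(2C), so U₂/U₁ = C₁/C₂ = 0.332.

U₂/U₁ ≈ 0.332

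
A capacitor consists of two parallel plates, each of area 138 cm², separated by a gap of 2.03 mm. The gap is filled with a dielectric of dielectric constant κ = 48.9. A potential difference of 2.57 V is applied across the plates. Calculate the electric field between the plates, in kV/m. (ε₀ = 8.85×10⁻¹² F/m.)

E ≈ 1.27 kV/m

E = V/d = 2.57 / 2.03×10⁻³ = 1.27×10³ V/m.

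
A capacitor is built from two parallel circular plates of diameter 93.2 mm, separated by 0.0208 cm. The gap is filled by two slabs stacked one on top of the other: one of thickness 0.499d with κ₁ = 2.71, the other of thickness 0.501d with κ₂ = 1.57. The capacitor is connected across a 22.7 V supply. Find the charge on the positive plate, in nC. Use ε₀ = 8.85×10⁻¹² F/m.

A = π(93.2/2 mm)² = 6.82×10⁻³ m².
Stacked slabs ⇒ two capacitors in series, each with the full plate area.
C₁ = κ₁ε₀A/d₁ = 2.71 × 8.85×10⁻¹² × 6.82×10⁻³ / 1.04×10⁻⁴ = 1.58×10⁻⁹ F.
C₂ = κ₂ε₀A/d₂ = 1.57 × 8.85×10⁻¹² × 6.82×10⁻³ / 1.04×10⁻⁴ = 9.10×10⁻¹⁰ F.
C = (1/C₁ + 1/C₂)⁻¹ = 5.77×10⁻¹⁰ F.
Q = CV = 5.77×10⁻¹⁰ × 22.7 = 1.31×10⁻⁸ C.

13.1 nC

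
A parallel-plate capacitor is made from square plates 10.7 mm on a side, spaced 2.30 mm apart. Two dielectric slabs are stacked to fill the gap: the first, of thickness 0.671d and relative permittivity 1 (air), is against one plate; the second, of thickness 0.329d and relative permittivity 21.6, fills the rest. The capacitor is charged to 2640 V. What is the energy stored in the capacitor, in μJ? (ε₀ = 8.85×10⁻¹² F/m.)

A = (10.7 mm)² = 1.14×10⁻⁴ m².
Stacked slabs ⇒ two capacitors in series, each with the full plate area.
C₁ = κ₁ε₀A/d₁ = 1.00 × 8.85×10⁻¹² × 1.14×10⁻⁴ / 1.54×10⁻³ = 6.57×10⁻¹³ F.
C₂ = κ₂ε₀A/d₂ = 21.6 × 8.85×10⁻¹² × 1.14×10⁻⁴ / 7.57×10⁻⁴ = 2.89×10⁻¹¹ F.
C = (1/C₁ + 1/C₂)⁻¹ = 6.42×10⁻¹³ F.
U = ½CV² = ½ × 6.42×10⁻¹³ × (2640)² = 2.24×10⁻⁶ J.

U ≈ 2.24 μJ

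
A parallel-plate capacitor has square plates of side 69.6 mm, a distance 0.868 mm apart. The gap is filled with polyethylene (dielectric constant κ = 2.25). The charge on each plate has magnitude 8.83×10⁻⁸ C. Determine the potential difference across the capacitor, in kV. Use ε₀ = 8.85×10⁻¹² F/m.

V ≈ 0.795 kV

A = (69.6 mm)² = 4.84×10⁻³ m².
C = κε₀A/d = 2.25 × 8.85×10⁻¹² × 4.84×10⁻³ / 8.68×10⁻⁴ = 1.11×10⁻¹⁰ F.
V = Q/C = 8.83×10⁻⁸ / 1.11×10⁻¹⁰ = 7.95×10² V.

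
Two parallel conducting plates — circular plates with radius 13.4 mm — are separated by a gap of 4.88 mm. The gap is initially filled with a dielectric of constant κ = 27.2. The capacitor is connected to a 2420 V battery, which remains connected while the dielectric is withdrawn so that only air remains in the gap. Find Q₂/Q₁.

Battery connected ⇒ V is held fixed.
C₂ = 0.0368 C₁ and Q = CV, so Q₂/Q₁ = C₂/C₁ = 0.0368.

Q₂/Q₁ ≈ 0.0368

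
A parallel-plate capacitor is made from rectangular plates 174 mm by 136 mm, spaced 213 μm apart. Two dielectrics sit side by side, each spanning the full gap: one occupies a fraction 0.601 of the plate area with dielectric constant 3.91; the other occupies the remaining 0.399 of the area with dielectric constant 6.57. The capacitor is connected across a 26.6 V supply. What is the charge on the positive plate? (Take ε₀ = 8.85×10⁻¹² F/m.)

Q ≈ 130 nC

A = 174 × 136 mm² = 2.37×10⁻² m².
Side-by-side slabs ⇒ two capacitors in parallel, each spanning the full gap.
C₁ = κ₁ε₀A₁/d = 3.91 × 8.85×10⁻¹² × 1.42×10⁻² / 2.13×10⁻⁴ = 2.31×10⁻⁹ F.
C₂ = κ₂ε₀A₂/d = 6.57 × 8.85×10⁻¹² × 9.44×10⁻³ / 2.13×10⁻⁴ = 2.58×10⁻⁹ F.
C = C₁ + C₂ = 4.89×10⁻⁹ F.
Q = CV = 4.89×10⁻⁹ × 26.6 = 1.30×10⁻⁷ C.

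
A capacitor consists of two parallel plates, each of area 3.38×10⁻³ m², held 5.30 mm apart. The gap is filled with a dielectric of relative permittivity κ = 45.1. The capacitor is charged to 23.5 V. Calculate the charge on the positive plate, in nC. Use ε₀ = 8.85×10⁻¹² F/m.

Q ≈ 5.98 nC

C = κε₀A/d = 45.1 × 8.85×10⁻¹² × 3.38×10⁻³ / 5.30×10⁻³ = 2.55×10⁻¹⁰ F.
Q = CV = 2.55×10⁻¹⁰ × 23.5 = 5.98×10⁻⁹ C.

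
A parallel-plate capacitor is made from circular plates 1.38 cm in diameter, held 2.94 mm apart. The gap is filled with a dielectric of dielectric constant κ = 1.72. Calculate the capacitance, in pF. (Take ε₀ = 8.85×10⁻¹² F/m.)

0.774 pF

A = π(1.38/2 cm)² = 1.50×10⁻⁴ m².
C = κε₀A/d = 1.72 × 8.85×10⁻¹² × 1.50×10⁻⁴ / 2.94×10⁻³ = 7.74×10⁻¹³ F.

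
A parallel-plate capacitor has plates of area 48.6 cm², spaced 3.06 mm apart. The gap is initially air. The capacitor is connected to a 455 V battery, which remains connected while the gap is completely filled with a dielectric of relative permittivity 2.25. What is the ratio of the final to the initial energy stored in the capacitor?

Battery connected ⇒ V is held fixed.
C₂ = 2.25 C₁ and U = ½CV², so U₂/U₁ = C₂/C₁ = 2.25.

U₂/U₁ ≈ 2.25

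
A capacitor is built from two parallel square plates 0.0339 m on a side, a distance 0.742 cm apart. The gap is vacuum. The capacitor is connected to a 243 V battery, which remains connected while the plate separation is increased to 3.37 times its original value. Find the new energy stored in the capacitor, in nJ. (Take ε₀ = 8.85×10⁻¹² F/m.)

A = (0.0339 m)² = 1.15×10⁻³ m².
Initially C₁ = ε₀A/d = 8.85×10⁻¹² × 1.15×10⁻³ / 7.42×10⁻³ = 1.37×10⁻¹² F.
U₁ = 4.05×10⁻⁸ J.
Battery connected ⇒ V is held fixed. C₂ = 0.297 C₁ and U = ½CV², so U₂/U₁ = C₂/C₁ = 0.297.
U₂ = 0.297 × 4.05×10⁻⁸ = 1.20×10⁻⁸ J.

U ≈ 12.0 nJ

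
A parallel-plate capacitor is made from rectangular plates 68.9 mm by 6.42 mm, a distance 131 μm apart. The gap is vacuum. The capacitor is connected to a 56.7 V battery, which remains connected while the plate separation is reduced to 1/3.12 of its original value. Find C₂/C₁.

C = ε₀A/d scales as 1/d, so C₂/C₁ = d₁/d₂ = 3.12.

C₂/C₁ ≈ 3.12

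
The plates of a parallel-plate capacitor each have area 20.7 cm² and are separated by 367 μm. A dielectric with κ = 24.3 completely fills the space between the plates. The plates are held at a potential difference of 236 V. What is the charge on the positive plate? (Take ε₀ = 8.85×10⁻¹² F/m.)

A = 20.7 cm² = 2.07×10⁻³ m².
C = κε₀A/d = 24.3 × 8.85×10⁻¹² × 2.07×10⁻³ / 3.67×10⁻⁴ = 1.21×10⁻⁹ F.
Q = CV = 1.21×10⁻⁹ × 236 = 2.86×10⁻⁷ C.

Q ≈ 286 nC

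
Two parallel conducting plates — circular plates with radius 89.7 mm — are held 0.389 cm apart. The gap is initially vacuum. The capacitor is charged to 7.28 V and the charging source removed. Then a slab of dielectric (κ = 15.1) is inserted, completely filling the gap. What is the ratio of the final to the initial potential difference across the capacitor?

Isolated ⇒ Q is held fixed.
C₂ = 15.1 C₁ and V = Q/C, so V₂/V₁ = C₁/C₂ = 0.0662.

0.0662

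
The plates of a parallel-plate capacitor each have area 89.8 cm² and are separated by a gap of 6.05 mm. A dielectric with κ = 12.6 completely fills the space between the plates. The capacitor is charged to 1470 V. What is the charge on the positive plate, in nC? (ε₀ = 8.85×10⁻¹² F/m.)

Q ≈ 243 nC

A = 89.8 cm² = 8.98×10⁻³ m².
C = κε₀A/d = 12.6 × 8.85×10⁻¹² × 8.98×10⁻³ / 6.05×10⁻³ = 1.66×10⁻¹⁰ F.
Q = CV = 1.66×10⁻¹⁰ × 1470 = 2.43×10⁻⁷ C.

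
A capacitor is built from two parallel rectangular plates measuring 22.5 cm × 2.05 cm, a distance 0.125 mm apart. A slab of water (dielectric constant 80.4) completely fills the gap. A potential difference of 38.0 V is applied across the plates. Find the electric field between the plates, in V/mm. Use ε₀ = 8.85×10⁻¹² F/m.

E ≈ 304 V/mm

E = V/d = 38.0 / 1.25×10⁻⁴ = 3.04×10⁵ V/m.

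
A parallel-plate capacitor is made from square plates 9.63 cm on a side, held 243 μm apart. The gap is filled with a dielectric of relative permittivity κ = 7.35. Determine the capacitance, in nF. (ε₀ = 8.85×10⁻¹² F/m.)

A = (9.63 cm)² = 9.27×10⁻³ m².
C = κε₀A/d = 7.35 × 8.85×10⁻¹² × 9.27×10⁻³ / 2.43×10⁻⁴ = 2.48×10⁻⁹ F.

C ≈ 2.48 nF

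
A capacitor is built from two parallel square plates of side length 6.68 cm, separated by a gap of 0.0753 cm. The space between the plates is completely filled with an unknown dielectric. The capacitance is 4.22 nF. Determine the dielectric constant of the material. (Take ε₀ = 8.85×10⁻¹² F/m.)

κ ≈ 80.5

A = (6.68 cm)² = 4.46×10⁻³ m².
κ = Cd/(ε₀A) = 4.22×10⁻⁹ × 7.53×10⁻⁴ / (8.85×10⁻¹² × 4.46×10⁻³) = 80.5.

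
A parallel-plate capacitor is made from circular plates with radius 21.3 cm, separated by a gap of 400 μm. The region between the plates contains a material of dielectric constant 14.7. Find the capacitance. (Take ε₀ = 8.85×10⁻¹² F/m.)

C ≈ 46.4 nF

A = π(21.3 cm)² = 0.143 m².
C = κε₀A/d = 14.7 × 8.85×10⁻¹² × 0.143 / 4.00×10⁻⁴ = 4.64×10⁻⁸ F.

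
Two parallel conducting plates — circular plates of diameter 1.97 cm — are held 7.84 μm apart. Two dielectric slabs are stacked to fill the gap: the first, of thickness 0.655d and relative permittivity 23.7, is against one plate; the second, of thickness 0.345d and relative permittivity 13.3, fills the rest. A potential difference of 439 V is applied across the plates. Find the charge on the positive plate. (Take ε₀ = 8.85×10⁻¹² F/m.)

Q ≈ 2.82 μC

A = π(1.97/2 cm)² = 3.05×10⁻⁴ m².
Stacked slabs ⇒ two capacitors in series, each with the full plate area.
C₁ = κ₁ε₀A/d₁ = 23.7 × 8.85×10⁻¹² × 3.05×10⁻⁴ / 5.14×10⁻⁶ = 1.24×10⁻⁸ F.
C₂ = κ₂ε₀A/d₂ = 13.3 × 8.85×10⁻¹² × 3.05×10⁻⁴ / 2.70×10⁻⁶ = 1.33×10⁻⁸ F.
C = (1/C₁ + 1/C₂)⁻¹ = 6.42×10⁻⁹ F.
Q = CV = 6.42×10⁻⁹ × 439 = 2.82×10⁻⁶ C.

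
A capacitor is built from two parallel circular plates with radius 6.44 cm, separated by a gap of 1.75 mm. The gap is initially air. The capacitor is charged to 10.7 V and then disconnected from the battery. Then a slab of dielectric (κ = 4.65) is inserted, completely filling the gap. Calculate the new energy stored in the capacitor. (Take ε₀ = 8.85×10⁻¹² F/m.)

A = π(6.44 cm)² = 1.30×10⁻² m².
Initially C₁ = ε₀A/d = 8.85×10⁻¹² × 1.30×10⁻² / 1.75×10⁻³ = 6.59×10⁻¹¹ F.
U₁ = 3.77×10⁻⁹ J.
Isolated ⇒ Q is held fixed. C₂ = 4.65 C₁ and U = Q²/(2C), so U₂/U₁ = C₁/C₂ = 0.215.
U₂ = 0.215 × 3.77×10⁻⁹ = 8.11×10⁻¹⁰ J.

U ≈ 0.811 nJ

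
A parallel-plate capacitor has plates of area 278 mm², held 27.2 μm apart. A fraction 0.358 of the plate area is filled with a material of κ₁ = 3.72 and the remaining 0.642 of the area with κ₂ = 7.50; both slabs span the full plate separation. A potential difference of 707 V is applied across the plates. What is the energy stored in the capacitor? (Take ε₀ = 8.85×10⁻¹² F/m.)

139 μJ

A = 278 mm² = 2.78×10⁻⁴ m².
Side-by-side slabs ⇒ two capacitors in parallel, each spanning the full gap.
C₁ = κ₁ε₀A₁/d = 3.72 × 8.85×10⁻¹² × 9.95×10⁻⁵ / 2.72×10⁻⁵ = 1.20×10⁻¹⁰ F.
C₂ = κ₂ε₀A₂/d = 7.50 × 8.85×10⁻¹² × 1.78×10⁻⁴ / 2.72×10⁻⁵ = 4.36×10⁻¹⁰ F.
C = C₁ + C₂ = 5.56×10⁻¹⁰ F.
U = ½CV² = ½ × 5.56×10⁻¹⁰ × (707)² = 1.39×10⁻⁴ J.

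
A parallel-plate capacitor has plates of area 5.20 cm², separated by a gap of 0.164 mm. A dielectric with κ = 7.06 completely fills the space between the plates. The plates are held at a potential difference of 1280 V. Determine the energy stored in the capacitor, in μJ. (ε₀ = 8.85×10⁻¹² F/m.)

U ≈ 162 μJ

A = 5.20 cm² = 5.20×10⁻⁴ m².
C = κε₀A/d = 7.06 × 8.85×10⁻¹² × 5.20×10⁻⁴ / 1.64×10⁻⁴ = 1.98×10⁻¹⁰ F.
U = ½CV² = ½ × 1.98×10⁻¹⁰ × (1280)² = 1.62×10⁻⁴ J.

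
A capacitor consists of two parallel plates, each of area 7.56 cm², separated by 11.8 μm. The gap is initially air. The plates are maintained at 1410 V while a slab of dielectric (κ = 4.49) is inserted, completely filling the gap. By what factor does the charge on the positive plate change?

4.49

Battery connected ⇒ V is held fixed.
C₂ = 4.49 C₁ and Q = CV, so Q₂/Q₁ = C₂/C₁ = 4.49.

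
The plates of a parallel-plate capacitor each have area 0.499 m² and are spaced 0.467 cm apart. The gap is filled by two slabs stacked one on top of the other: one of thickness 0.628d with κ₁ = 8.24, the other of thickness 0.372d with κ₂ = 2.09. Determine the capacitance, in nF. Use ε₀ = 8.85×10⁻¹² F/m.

C ≈ 3.72 nF

Stacked slabs ⇒ two capacitors in series, each with the full plate area.
C₁ = κ₁ε₀A/d₁ = 8.24 × 8.85×10⁻¹² × 0.499 / 2.93×10⁻³ = 1.24×10⁻⁸ F.
C₂ = κ₂ε₀A/d₂ = 2.09 × 8.85×10⁻¹² × 0.499 / 1.74×10⁻³ = 5.31×10⁻⁹ F.
C = (1/C₁ + 1/C₂)⁻¹ = 3.72×10⁻⁹ F.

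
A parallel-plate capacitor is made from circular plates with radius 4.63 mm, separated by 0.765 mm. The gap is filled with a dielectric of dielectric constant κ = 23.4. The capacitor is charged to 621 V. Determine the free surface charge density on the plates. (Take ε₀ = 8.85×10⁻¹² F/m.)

A = π(4.63 mm)² = 6.73×10⁻⁵ m².
C = κε₀A/d = 23.4 × 8.85×10⁻¹² × 6.73×10⁻⁵ / 7.65×10⁻⁴ = 1.82×10⁻¹¹ F.
σ = Q/A = CV/A = 1.82×10⁻¹¹ × 621 / 6.73×10⁻⁵ = 1.68×10⁻⁴ C/m².

σ ≈ 168 μC/m²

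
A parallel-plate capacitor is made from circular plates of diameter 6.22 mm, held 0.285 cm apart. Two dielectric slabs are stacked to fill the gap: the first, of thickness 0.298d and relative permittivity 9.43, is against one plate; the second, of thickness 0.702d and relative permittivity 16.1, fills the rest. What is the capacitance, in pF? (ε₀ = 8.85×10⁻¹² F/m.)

C ≈ 1.25 pF

A = π(6.22/2 mm)² = 3.04×10⁻⁵ m².
Stacked slabs ⇒ two capacitors in series, each with the full plate area.
C₁ = κ₁ε₀A/d₁ = 9.43 × 8.85×10⁻¹² × 3.04×10⁻⁵ / 8.49×10⁻⁴ = 2.99×10⁻¹² F.
C₂ = κ₂ε₀A/d₂ = 16.1 × 8.85×10⁻¹² × 3.04×10⁻⁵ / 2.00×10⁻³ = 2.16×10⁻¹² F.
C = (1/C₁ + 1/C₂)⁻¹ = 1.25×10⁻¹² F.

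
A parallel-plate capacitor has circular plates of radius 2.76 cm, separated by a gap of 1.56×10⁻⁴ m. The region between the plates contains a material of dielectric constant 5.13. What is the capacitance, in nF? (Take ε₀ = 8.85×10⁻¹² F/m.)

C ≈ 0.696 nF

A = π(2.76 cm)² = 2.39×10⁻³ m².
C = κε₀A/d = 5.13 × 8.85×10⁻¹² × 2.39×10⁻³ / 1.56×10⁻⁴ = 6.96×10⁻¹⁰ F.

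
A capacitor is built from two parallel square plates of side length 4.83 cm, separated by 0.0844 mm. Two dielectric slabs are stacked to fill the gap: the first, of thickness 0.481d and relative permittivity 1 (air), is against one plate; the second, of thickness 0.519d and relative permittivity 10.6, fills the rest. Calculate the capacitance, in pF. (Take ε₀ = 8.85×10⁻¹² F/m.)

C ≈ 462 pF

A = (4.83 cm)² = 2.33×10⁻³ m².
Stacked slabs ⇒ two capacitors in series, each with the full plate area.
C₁ = κ₁ε₀A/d₁ = 1.00 × 8.85×10⁻¹² × 2.33×10⁻³ / 4.06×10⁻⁵ = 5.09×10⁻¹⁰ F.
C₂ = κ₂ε₀A/d₂ = 10.6 × 8.85×10⁻¹² × 2.33×10⁻³ / 4.38×10⁻⁵ = 5.00×10⁻⁹ F.
C = (1/C₁ + 1/C₂)⁻¹ = 4.62×10⁻¹⁰ F.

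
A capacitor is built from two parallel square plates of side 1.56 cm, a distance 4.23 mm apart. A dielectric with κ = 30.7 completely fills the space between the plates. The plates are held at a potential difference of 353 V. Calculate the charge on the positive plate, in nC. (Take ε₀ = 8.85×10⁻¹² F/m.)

Q ≈ 5.52 nC

A = (1.56 cm)² = 2.43×10⁻⁴ m².
C = κε₀A/d = 30.7 × 8.85×10⁻¹² × 2.43×10⁻⁴ / 4.23×10⁻³ = 1.56×10⁻¹¹ F.
Q = CV = 1.56×10⁻¹¹ × 353 = 5.52×10⁻⁹ C.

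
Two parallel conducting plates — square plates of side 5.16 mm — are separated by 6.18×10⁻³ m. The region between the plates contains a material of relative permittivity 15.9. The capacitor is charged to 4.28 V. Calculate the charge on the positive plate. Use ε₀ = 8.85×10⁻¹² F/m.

Q ≈ 2.59 pC

A = (5.16 mm)² = 2.66×10⁻⁵ m².
C = κε₀A/d = 15.9 × 8.85×10⁻¹² × 2.66×10⁻⁵ / 6.18×10⁻³ = 6.06×10⁻¹³ F.
Q = CV = 6.06×10⁻¹³ × 4.28 = 2.59×10⁻¹² C.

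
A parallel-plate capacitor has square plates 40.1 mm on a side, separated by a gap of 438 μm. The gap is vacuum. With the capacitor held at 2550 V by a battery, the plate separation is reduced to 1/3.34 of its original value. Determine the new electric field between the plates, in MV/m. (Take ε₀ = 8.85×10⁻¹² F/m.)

19.4 MV/m

A = (40.1 mm)² = 1.61×10⁻³ m².
Initially C₁ = ε₀A/d = 8.85×10⁻¹² × 1.61×10⁻³ / 4.38×10⁻⁴ = 3.25×10⁻¹¹ F.
E₁ = 5.82×10⁶ V/m.
Battery connected ⇒ V is held fixed. E = V/d, so E₂/E₁ = d₁/d₂ = 3.34.
E₂ = 3.34 × 5.82×10⁶ = 1.94×10⁷ V/m.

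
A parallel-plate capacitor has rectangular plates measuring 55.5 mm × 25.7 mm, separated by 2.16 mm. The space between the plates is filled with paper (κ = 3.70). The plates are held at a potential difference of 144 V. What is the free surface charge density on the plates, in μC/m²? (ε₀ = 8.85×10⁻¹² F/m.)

2.18 μC/m²

A = 55.5 × 25.7 mm² = 1.43×10⁻³ m².
C = κε₀A/d = 3.70 × 8.85×10⁻¹² × 1.43×10⁻³ / 2.16×10⁻³ = 2.16×10⁻¹¹ F.
σ = Q/A = CV/A = 2.16×10⁻¹¹ × 144 / 1.43×10⁻³ = 2.18×10⁻⁶ C/m².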